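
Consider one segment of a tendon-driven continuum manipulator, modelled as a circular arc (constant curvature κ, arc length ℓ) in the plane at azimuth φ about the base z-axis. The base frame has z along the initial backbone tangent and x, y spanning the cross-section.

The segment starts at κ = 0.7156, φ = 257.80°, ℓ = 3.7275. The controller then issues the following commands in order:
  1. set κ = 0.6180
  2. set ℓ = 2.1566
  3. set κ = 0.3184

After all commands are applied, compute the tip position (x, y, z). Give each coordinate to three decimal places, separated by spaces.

-0.150 -0.696 1.991

initial: κ=0.7156, φ=257.80°, ℓ=3.7275
cmd 1: set κ=0.6180 → (κ,φ,ℓ)=(0.6180,257.80°,3.7275) → tip=(-0.5707,-2.6396,1.2028)
cmd 2: set ℓ=2.1566 → (κ,φ,ℓ)=(0.6180,257.80°,2.1566) → tip=(-0.2613,-1.2087,1.5725)
cmd 3: set κ=0.3184 → (κ,φ,ℓ)=(0.3184,257.80°,2.1566) → tip=(-0.1504,-0.6957,1.9911)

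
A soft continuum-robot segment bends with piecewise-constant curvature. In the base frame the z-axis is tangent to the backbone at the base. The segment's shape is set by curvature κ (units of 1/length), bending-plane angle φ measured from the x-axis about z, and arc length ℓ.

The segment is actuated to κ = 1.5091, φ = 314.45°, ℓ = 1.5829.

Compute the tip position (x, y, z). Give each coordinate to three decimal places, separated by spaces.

θ = κ·ℓ = 1.5091 × 1.5829 = 2.38875 rad
ρ = (1 − cos θ)/κ = (1 − -0.72975)/1.5091 = 1.14621
z = sin θ / κ = 0.68371/1.5091 = 0.45306
x = ρ cos φ = 1.14621 × cos(314.45°) = 0.80268
y = ρ sin φ = 1.14621 × sin(314.45°) = -0.81824

0.803 -0.818 0.453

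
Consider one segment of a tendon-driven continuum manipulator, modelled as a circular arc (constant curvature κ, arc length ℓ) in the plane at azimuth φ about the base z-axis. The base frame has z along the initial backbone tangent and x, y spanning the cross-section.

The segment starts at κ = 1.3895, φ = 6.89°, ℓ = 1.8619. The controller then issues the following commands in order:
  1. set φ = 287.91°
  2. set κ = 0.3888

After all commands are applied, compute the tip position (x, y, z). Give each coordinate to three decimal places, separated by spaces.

initial: κ=1.3895, φ=6.89°, ℓ=1.8619
cmd 1: set φ=287.91° → (κ,φ,ℓ)=(1.3895,287.91°,1.8619) → tip=(0.4095,-1.2670,0.3789)
cmd 2: set κ=0.3888 → (κ,φ,ℓ)=(0.3888,287.91°,1.8619) → tip=(0.1984,-0.6137,1.7035)

0.198 -0.614 1.703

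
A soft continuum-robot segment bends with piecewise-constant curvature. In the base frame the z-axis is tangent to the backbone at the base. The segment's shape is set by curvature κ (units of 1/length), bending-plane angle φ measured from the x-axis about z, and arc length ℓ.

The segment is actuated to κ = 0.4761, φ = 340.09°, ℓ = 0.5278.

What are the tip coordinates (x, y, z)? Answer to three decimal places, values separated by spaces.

θ = κ·ℓ = 0.4761 × 0.5278 = 0.25129 rad
ρ = (1 − cos θ)/κ = (1 − 0.96859)/0.4761 = 0.06597
z = sin θ / κ = 0.24865/0.4761 = 0.52226
x = ρ cos φ = 0.06597 × cos(340.09°) = 0.06202
y = ρ sin φ = 0.06597 × sin(340.09°) = -0.02246

0.062 -0.022 0.522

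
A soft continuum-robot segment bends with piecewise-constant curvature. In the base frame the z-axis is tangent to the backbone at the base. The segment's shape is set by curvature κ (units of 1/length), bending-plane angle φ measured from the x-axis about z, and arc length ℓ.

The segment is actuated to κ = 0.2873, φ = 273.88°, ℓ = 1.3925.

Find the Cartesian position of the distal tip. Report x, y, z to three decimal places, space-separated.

0.019 -0.274 1.356

θ = κ·ℓ = 0.2873 × 1.3925 = 0.40007 rad
ρ = (1 − cos θ)/κ = (1 − 0.92104)/0.2873 = 0.27485
z = sin θ / κ = 0.38948/0.2873 = 1.35565
x = ρ cos φ = 0.27485 × cos(273.88°) = 0.01860
y = ρ sin φ = 0.27485 × sin(273.88°) = -0.27422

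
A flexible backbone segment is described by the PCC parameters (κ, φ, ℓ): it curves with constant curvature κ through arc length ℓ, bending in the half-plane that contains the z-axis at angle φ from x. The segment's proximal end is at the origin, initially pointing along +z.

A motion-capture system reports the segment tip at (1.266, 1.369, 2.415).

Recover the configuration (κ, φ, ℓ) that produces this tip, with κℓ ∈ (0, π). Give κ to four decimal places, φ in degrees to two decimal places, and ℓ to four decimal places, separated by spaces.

ρ = √(x²+y²) = √(1.266² + 1.369²) = 1.86465
φ = atan2(y, x) mod 360° = atan2(1.369, 1.266) = 47.2385°
|p|² = ρ² + z² = 1.86465² + 2.415² = 9.30914
κ = 2ρ / |p|² = 2×1.86465 / 9.30914 = 0.40061
θ = 2·atan2(ρ, z) = 2·atan2(1.86465, 2.415) = 1.31501 rad
ℓ = θ/κ = 1.31501/0.40061 = 3.28254

0.4006 47.24 3.2825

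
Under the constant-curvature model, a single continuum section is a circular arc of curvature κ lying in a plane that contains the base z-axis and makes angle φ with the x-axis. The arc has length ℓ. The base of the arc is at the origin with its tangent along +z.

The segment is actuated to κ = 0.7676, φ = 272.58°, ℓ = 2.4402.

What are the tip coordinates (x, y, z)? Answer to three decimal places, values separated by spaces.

θ = κ·ℓ = 0.7676 × 2.4402 = 1.87310 rad
ρ = (1 − cos θ)/κ = (1 − -0.29772)/0.7676 = 1.69062
z = sin θ / κ = 0.95465/0.7676 = 1.24369
x = ρ cos φ = 1.69062 × cos(272.58°) = 0.07610
y = ρ sin φ = 1.69062 × sin(272.58°) = -1.68890

0.076 -1.689 1.244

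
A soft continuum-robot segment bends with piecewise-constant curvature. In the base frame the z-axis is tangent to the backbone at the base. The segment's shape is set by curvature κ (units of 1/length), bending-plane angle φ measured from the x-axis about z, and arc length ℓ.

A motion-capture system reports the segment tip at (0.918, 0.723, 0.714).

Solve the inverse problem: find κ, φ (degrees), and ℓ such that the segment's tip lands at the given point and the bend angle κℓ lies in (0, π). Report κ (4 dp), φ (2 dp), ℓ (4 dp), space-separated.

1.2463 38.22 1.6406

ρ = √(x²+y²) = √(0.918² + 0.723²) = 1.16853
φ = atan2(y, x) mod 360° = atan2(0.723, 0.918) = 38.2233°
|p|² = ρ² + z² = 1.16853² + 0.714² = 1.87525
κ = 2ρ / |p|² = 2×1.16853 / 1.87525 = 1.24626
θ = 2·atan2(ρ, z) = 2·atan2(1.16853, 0.714) = 2.04462 rad
ℓ = θ/κ = 2.04462/1.24626 = 1.64060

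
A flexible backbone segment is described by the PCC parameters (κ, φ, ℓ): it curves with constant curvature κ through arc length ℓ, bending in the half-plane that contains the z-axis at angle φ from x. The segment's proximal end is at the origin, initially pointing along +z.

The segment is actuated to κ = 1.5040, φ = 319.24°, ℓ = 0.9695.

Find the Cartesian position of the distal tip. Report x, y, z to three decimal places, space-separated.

θ = κ·ℓ = 1.5040 × 0.9695 = 1.45813 rad
ρ = (1 − cos θ)/κ = (1 − 0.11243)/1.5040 = 0.59014
z = sin θ / κ = 0.99366/1.5040 = 0.66068
x = ρ cos φ = 0.59014 × cos(319.24°) = 0.44700
y = ρ sin φ = 0.59014 × sin(319.24°) = -0.38530

0.447 -0.385 0.661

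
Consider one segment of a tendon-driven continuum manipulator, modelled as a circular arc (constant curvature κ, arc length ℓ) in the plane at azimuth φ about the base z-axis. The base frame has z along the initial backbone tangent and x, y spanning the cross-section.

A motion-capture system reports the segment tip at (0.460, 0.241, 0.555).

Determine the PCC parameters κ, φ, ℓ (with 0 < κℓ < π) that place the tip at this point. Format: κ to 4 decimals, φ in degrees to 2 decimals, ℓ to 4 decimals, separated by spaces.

ρ = √(x²+y²) = √(0.460² + 0.241²) = 0.51931
φ = atan2(y, x) mod 360° = atan2(0.241, 0.460) = 27.6506°
|p|² = ρ² + z² = 0.51931² + 0.555² = 0.57771
κ = 2ρ / |p|² = 2×0.51931 / 0.57771 = 1.79783
θ = 2·atan2(ρ, z) = 2·atan2(0.51931, 0.555) = 1.50437 rad
ℓ = θ/κ = 1.50437/1.79783 = 0.83677

1.7978 27.65 0.8368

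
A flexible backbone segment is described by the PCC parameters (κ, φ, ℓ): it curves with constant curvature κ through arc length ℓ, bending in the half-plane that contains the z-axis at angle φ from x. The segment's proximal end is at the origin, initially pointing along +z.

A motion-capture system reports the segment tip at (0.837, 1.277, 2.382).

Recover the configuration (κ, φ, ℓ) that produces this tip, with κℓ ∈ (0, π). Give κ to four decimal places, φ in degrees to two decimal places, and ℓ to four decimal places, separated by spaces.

ρ = √(x²+y²) = √(0.837² + 1.277²) = 1.52686
φ = atan2(y, x) mod 360° = atan2(1.277, 0.837) = 56.7575°
|p|² = ρ² + z² = 1.52686² + 2.382² = 8.00522
κ = 2ρ / |p|² = 2×1.52686 / 8.00522 = 0.38147
θ = 2·atan2(ρ, z) = 2·atan2(1.52686, 2.382) = 1.14004 rad
ℓ = θ/κ = 1.14004/0.38147 = 2.98859

0.3815 56.76 2.9886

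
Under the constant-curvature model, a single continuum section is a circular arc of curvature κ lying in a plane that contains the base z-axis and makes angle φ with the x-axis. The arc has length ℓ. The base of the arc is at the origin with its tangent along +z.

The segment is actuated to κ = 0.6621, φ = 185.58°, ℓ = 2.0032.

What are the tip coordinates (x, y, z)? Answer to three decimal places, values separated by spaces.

θ = κ·ℓ = 0.6621 × 2.0032 = 1.32632 rad
ρ = (1 − cos θ)/κ = (1 − 0.24205)/0.6621 = 1.14477
z = sin θ / κ = 0.97026/0.6621 = 1.46543
x = ρ cos φ = 1.14477 × cos(185.58°) = -1.13934
y = ρ sin φ = 1.14477 × sin(185.58°) = -0.11131

-1.139 -0.111 1.465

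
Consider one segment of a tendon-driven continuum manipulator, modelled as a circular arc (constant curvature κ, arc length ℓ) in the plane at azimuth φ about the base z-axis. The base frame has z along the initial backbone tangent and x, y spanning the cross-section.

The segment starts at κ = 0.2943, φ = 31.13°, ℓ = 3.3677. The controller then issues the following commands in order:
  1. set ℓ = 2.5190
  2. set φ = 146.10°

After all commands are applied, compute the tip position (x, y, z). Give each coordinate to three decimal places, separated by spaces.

initial: κ=0.2943, φ=31.13°, ℓ=3.3677
cmd 1: set ℓ=2.5190 → (κ,φ,ℓ)=(0.2943,31.13°,2.5190) → tip=(0.7633,0.4610,2.2945)
cmd 2: set φ=146.10° → (κ,φ,ℓ)=(0.2943,146.10°,2.5190) → tip=(-0.7401,0.4974,2.2945)

-0.740 0.497 2.295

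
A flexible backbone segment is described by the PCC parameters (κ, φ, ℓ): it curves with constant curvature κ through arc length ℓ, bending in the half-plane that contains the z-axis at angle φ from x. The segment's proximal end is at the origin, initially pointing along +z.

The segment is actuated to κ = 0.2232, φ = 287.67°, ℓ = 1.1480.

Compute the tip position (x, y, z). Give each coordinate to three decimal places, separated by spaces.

0.044 -0.139 1.135

θ = κ·ℓ = 0.2232 × 1.1480 = 0.25623 rad
ρ = (1 − cos θ)/κ = (1 − 0.96735)/0.2232 = 0.14628
z = sin θ / κ = 0.25344/0.2232 = 1.13548
x = ρ cos φ = 0.14628 × cos(287.67°) = 0.04440
y = ρ sin φ = 0.14628 × sin(287.67°) = -0.13937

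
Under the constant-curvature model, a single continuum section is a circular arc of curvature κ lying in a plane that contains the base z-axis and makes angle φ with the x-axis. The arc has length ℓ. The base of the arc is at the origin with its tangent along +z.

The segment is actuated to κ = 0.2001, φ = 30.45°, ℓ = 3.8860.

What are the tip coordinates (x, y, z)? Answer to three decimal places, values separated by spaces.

1.238 0.728 3.506

θ = κ·ℓ = 0.2001 × 3.8860 = 0.77759 rad
ρ = (1 − cos θ)/κ = (1 − 0.71261)/0.2001 = 1.43625
z = sin θ / κ = 0.70156/0.2001 = 3.50606
x = ρ cos φ = 1.43625 × cos(30.45°) = 1.23815
y = ρ sin φ = 1.43625 × sin(30.45°) = 0.72787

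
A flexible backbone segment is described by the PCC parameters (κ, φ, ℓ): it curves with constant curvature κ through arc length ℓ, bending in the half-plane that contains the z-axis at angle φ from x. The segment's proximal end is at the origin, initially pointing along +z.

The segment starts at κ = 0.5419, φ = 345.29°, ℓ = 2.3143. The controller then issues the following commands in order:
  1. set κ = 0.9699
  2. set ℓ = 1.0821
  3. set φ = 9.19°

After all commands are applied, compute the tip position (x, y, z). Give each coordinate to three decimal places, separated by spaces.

initial: κ=0.5419, φ=345.29°, ℓ=2.3143
cmd 1: set κ=0.9699 → (κ,φ,ℓ)=(0.9699,345.29°,2.3143) → tip=(1.6195,-0.4252,0.8057)
cmd 2: set ℓ=1.0821 → (κ,φ,ℓ)=(0.9699,345.29°,1.0821) → tip=(0.5006,-0.1314,0.8941)
cmd 3: set φ=9.19° → (κ,φ,ℓ)=(0.9699,9.19°,1.0821) → tip=(0.5110,0.0827,0.8941)

0.511 0.083 0.894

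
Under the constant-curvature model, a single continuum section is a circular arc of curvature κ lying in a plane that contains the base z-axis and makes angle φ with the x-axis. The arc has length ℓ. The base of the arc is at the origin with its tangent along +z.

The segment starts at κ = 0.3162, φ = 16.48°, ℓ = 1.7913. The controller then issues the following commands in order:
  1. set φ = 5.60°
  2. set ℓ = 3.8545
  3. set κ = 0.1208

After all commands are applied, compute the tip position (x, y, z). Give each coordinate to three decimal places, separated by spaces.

initial: κ=0.3162, φ=16.48°, ℓ=1.7913
cmd 1: set φ=5.60° → (κ,φ,ℓ)=(0.3162,5.60°,1.7913) → tip=(0.4915,0.0482,1.6970)
cmd 2: set ℓ=3.8545 → (κ,φ,ℓ)=(0.3162,5.60°,3.8545) → tip=(2.0623,0.2022,2.9686)
cmd 3: set κ=0.1208 → (κ,φ,ℓ)=(0.1208,5.60°,3.8545) → tip=(0.8771,0.0860,3.7167)

0.877 0.086 3.717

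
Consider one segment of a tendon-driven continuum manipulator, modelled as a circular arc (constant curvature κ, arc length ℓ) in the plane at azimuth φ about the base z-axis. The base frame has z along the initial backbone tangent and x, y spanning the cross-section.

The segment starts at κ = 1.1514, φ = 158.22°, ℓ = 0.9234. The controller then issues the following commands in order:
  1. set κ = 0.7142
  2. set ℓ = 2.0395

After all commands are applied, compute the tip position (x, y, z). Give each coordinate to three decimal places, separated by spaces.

-1.152 0.460 1.391

initial: κ=1.1514, φ=158.22°, ℓ=0.9234
cmd 1: set κ=0.7142 → (κ,φ,ℓ)=(0.7142,158.22°,0.9234) → tip=(-0.2727,0.1089,0.8579)
cmd 2: set ℓ=2.0395 → (κ,φ,ℓ)=(0.7142,158.22°,2.0395) → tip=(-1.1521,0.4603,1.3911)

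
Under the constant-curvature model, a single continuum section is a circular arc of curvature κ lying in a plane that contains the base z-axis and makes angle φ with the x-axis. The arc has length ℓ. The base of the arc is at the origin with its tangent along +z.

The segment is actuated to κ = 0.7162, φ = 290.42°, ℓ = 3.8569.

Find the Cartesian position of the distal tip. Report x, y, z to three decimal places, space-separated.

0.940 -2.524 0.517

θ = κ·ℓ = 0.7162 × 3.8569 = 2.76231 rad
ρ = (1 − cos θ)/κ = (1 − -0.92893)/0.7162 = 2.69329
z = sin θ / κ = 0.37025/0.7162 = 0.51697
x = ρ cos φ = 2.69329 × cos(290.42°) = 0.93969
y = ρ sin φ = 2.69329 × sin(290.42°) = -2.52404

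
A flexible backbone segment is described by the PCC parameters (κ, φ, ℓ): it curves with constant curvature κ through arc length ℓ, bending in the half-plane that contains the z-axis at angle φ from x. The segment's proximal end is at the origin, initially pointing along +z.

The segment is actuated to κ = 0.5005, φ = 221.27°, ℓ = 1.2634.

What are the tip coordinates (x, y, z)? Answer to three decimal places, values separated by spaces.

θ = κ·ℓ = 0.5005 × 1.2634 = 0.63233 rad
ρ = (1 − cos θ)/κ = (1 − 0.80665)/0.5005 = 0.38631
z = sin θ / κ = 0.59103/0.5005 = 1.18087
x = ρ cos φ = 0.38631 × cos(221.27°) = -0.29035
y = ρ sin φ = 0.38631 × sin(221.27°) = -0.25481

-0.290 -0.255 1.181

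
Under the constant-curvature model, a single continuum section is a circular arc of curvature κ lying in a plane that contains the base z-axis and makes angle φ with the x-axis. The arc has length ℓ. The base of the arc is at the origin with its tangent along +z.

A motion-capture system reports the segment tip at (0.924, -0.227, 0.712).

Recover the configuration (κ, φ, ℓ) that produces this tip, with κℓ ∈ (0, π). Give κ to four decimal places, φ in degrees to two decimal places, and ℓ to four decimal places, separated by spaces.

ρ = √(x²+y²) = √(0.924² + -0.227²) = 0.95148
φ = atan2(y, x) mod 360° = atan2(-0.227, 0.924) = 346.1974°
|p|² = ρ² + z² = 0.95148² + 0.712² = 1.41225
κ = 2ρ / |p|² = 2×0.95148 / 1.41225 = 1.34746
θ = 2·atan2(ρ, z) = 2·atan2(0.95148, 0.712) = 1.85675 rad
ℓ = θ/κ = 1.85675/1.34746 = 1.37796

1.3475 346.20 1.3780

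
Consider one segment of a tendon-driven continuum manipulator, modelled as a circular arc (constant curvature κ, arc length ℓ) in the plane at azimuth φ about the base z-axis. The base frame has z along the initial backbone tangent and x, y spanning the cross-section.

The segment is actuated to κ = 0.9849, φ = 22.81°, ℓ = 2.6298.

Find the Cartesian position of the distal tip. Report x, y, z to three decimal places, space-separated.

1.733 0.729 0.532

θ = κ·ℓ = 0.9849 × 2.6298 = 2.59009 rad
ρ = (1 − cos θ)/κ = (1 − -0.85174)/0.9849 = 1.88013
z = sin θ / κ = 0.52397/0.9849 = 0.53200
x = ρ cos φ = 1.88013 × cos(22.81°) = 1.73309
y = ρ sin φ = 1.88013 × sin(22.81°) = 0.72888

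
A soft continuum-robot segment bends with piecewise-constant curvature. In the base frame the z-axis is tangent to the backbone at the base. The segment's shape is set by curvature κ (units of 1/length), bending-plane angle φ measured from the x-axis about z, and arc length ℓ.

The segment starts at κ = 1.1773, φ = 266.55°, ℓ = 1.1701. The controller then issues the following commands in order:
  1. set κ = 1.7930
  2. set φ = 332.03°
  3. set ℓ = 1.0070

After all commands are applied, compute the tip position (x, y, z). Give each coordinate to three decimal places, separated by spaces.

0.607 -0.322 0.542

initial: κ=1.1773, φ=266.55°, ℓ=1.1701
cmd 1: set κ=1.7930 → (κ,φ,ℓ)=(1.7930,266.55°,1.1701) → tip=(-0.0504,-0.8368,0.4820)
cmd 2: set φ=332.03° → (κ,φ,ℓ)=(1.7930,332.03°,1.1701) → tip=(0.7404,-0.3932,0.4820)
cmd 3: set ℓ=1.0070 → (κ,φ,ℓ)=(1.7930,332.03°,1.0070) → tip=(0.6072,-0.3224,0.5424)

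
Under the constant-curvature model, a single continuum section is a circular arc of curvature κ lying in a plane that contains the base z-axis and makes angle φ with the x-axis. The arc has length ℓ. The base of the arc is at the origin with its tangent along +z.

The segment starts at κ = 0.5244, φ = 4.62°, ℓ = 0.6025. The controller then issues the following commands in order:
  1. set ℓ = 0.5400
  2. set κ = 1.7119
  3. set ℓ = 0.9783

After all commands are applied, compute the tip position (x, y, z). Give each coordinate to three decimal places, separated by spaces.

0.643 0.052 0.581

initial: κ=0.5244, φ=4.62°, ℓ=0.6025
cmd 1: set ℓ=0.5400 → (κ,φ,ℓ)=(0.5244,4.62°,0.5400) → tip=(0.0757,0.0061,0.5328)
cmd 2: set κ=1.7119 → (κ,φ,ℓ)=(1.7119,4.62°,0.5400) → tip=(0.2316,0.0187,0.4663)
cmd 3: set ℓ=0.9783 → (κ,φ,ℓ)=(1.7119,4.62°,0.9783) → tip=(0.6427,0.0519,0.5810)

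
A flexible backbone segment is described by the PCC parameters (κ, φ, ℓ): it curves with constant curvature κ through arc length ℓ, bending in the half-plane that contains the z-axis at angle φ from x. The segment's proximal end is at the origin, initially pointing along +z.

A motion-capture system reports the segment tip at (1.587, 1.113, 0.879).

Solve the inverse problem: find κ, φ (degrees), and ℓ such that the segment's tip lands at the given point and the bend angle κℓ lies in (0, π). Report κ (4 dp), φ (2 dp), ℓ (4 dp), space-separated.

ρ = √(x²+y²) = √(1.587² + 1.113²) = 1.93839
φ = atan2(y, x) mod 360° = atan2(1.113, 1.587) = 35.0429°
|p|² = ρ² + z² = 1.93839² + 0.879² = 4.52998
κ = 2ρ / |p|² = 2×1.93839 / 4.52998 = 0.85580
θ = 2·atan2(ρ, z) = 2·atan2(1.93839, 0.879) = 2.29012 rad
ℓ = θ/κ = 2.29012/0.85580 = 2.67599

0.8558 35.04 2.6760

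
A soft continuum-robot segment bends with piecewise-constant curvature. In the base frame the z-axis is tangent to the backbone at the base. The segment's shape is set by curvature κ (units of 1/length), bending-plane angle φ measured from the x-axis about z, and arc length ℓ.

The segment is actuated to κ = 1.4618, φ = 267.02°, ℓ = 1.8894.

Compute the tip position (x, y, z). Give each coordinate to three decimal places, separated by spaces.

-0.069 -1.318 0.254

θ = κ·ℓ = 1.4618 × 1.8894 = 2.76192 rad
ρ = (1 − cos θ)/κ = (1 − -0.92879)/1.4618 = 1.31946
z = sin θ / κ = 0.37061/1.4618 = 0.25353
x = ρ cos φ = 1.31946 × cos(267.02°) = -0.06860
y = ρ sin φ = 1.31946 × sin(267.02°) = -1.31768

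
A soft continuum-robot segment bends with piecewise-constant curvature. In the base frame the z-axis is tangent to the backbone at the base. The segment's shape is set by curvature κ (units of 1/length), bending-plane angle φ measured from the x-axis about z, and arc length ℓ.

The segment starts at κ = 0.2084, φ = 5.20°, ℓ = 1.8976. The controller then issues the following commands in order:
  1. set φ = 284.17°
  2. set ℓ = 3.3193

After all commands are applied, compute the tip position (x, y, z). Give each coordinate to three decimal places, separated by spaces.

0.270 -1.069 3.061

initial: κ=0.2084, φ=5.20°, ℓ=1.8976
cmd 1: set φ=284.17° → (κ,φ,ℓ)=(0.2084,284.17°,1.8976) → tip=(0.0907,-0.3591,1.8485)
cmd 2: set ℓ=3.3193 → (κ,φ,ℓ)=(0.2084,284.17°,3.3193) → tip=(0.2700,-1.0694,3.0608)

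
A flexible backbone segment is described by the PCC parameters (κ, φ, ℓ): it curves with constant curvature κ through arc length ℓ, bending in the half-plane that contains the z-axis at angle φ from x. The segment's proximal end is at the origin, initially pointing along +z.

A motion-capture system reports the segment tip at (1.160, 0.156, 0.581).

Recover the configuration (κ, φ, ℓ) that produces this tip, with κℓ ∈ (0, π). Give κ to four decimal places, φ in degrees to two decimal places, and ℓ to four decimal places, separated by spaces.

ρ = √(x²+y²) = √(1.160² + 0.156²) = 1.17044
φ = atan2(y, x) mod 360° = atan2(0.156, 1.160) = 7.6593°
|p|² = ρ² + z² = 1.17044² + 0.581² = 1.70750
κ = 2ρ / |p|² = 2×1.17044 / 1.70750 = 1.37095
θ = 2·atan2(ρ, z) = 2·atan2(1.17044, 0.581) = 2.22008 rad
ℓ = θ/κ = 2.22008/1.37095 = 1.61938

1.3709 7.66 1.6194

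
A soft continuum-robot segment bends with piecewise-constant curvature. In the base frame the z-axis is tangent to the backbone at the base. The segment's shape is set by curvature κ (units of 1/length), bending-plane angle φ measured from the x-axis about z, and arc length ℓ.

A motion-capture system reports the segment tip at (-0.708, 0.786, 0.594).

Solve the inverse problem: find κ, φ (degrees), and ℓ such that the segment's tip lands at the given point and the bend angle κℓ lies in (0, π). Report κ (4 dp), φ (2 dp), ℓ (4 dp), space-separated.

ρ = √(x²+y²) = √(-0.708² + 0.786²) = 1.05786
φ = atan2(y, x) mod 360° = atan2(0.786, -0.708) = 132.0114°
|p|² = ρ² + z² = 1.05786² + 0.594² = 1.47190
κ = 2ρ / |p|² = 2×1.05786 / 1.47190 = 1.43741
θ = 2·atan2(ρ, z) = 2·atan2(1.05786, 0.594) = 2.11831 rad
ℓ = θ/κ = 2.11831/1.43741 = 1.47371

1.4374 132.01 1.4737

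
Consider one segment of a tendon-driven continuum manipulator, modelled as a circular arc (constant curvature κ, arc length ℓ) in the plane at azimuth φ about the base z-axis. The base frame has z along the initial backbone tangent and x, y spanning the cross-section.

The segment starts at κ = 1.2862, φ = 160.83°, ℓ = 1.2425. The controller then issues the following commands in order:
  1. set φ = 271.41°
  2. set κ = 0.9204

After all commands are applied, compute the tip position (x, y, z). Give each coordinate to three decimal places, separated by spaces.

initial: κ=1.2862, φ=160.83°, ℓ=1.2425
cmd 1: set φ=271.41° → (κ,φ,ℓ)=(1.2862,271.41°,1.2425) → tip=(0.0197,-0.7985,0.7772)
cmd 2: set κ=0.9204 → (κ,φ,ℓ)=(0.9204,271.41°,1.2425) → tip=(0.0157,-0.6361,0.9888)

0.016 -0.636 0.989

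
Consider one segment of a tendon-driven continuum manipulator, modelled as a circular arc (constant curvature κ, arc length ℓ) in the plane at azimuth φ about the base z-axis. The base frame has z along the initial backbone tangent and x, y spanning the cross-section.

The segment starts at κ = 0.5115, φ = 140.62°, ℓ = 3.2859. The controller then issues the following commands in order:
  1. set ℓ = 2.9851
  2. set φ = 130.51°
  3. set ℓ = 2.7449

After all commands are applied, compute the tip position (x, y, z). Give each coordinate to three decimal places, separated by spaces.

-1.059 1.240 1.928

initial: κ=0.5115, φ=140.62°, ℓ=3.2859
cmd 1: set ℓ=2.9851 → (κ,φ,ℓ)=(0.5115,140.62°,2.9851) → tip=(-1.4448,1.1859,1.9531)
cmd 2: set φ=130.51° → (κ,φ,ℓ)=(0.5115,130.51°,2.9851) → tip=(-1.2142,1.4211,1.9531)
cmd 3: set ℓ=2.7449 → (κ,φ,ℓ)=(0.5115,130.51°,2.7449) → tip=(-1.0591,1.2396,1.9279)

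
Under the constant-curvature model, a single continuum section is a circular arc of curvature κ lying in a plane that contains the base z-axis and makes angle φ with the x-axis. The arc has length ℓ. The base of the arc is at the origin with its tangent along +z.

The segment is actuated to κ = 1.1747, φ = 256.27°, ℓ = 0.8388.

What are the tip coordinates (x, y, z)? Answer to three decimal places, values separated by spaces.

-0.090 -0.370 0.710

θ = κ·ℓ = 1.1747 × 0.8388 = 0.98534 rad
ρ = (1 − cos θ)/κ = (1 − 0.55258)/1.1747 = 0.38088
z = sin θ / κ = 0.83346/1.1747 = 0.70951
x = ρ cos φ = 0.38088 × cos(256.27°) = -0.09040
y = ρ sin φ = 0.38088 × sin(256.27°) = -0.37000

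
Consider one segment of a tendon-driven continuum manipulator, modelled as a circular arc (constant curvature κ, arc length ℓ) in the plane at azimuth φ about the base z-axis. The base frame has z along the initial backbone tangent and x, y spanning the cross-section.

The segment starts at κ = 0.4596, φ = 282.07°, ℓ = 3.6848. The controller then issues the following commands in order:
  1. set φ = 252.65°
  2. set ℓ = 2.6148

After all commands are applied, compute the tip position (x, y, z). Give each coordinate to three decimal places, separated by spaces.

-0.415 -1.328 2.029

initial: κ=0.4596, φ=282.07°, ℓ=3.6848
cmd 1: set φ=252.65° → (κ,φ,ℓ)=(0.4596,252.65°,3.6848) → tip=(-0.7283,-2.3311,2.1594)
cmd 2: set ℓ=2.6148 → (κ,φ,ℓ)=(0.4596,252.65°,2.6148) → tip=(-0.4148,-1.3277,2.0293)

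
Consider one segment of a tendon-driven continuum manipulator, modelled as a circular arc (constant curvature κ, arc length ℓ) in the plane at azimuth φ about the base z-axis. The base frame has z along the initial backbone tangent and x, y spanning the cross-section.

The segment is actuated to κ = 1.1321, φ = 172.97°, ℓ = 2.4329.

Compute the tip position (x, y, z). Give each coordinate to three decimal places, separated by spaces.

θ = κ·ℓ = 1.1321 × 2.4329 = 2.75429 rad
ρ = (1 − cos θ)/κ = (1 − -0.92593)/1.1321 = 1.70120
z = sin θ / κ = 0.37770/1.1321 = 0.33362
x = ρ cos φ = 1.70120 × cos(172.97°) = -1.68841
y = ρ sin φ = 1.70120 × sin(172.97°) = 0.20821

-1.688 0.208 0.334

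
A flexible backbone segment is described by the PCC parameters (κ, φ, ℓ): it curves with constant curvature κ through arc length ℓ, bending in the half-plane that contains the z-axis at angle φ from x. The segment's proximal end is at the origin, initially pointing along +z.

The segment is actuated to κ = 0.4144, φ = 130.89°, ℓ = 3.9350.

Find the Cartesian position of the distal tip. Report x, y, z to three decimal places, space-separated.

θ = κ·ℓ = 0.4144 × 3.9350 = 1.63066 rad
ρ = (1 − cos θ)/κ = (1 − -0.05983)/0.4144 = 2.55751
z = sin θ / κ = 0.99821/0.4144 = 2.40880
x = ρ cos φ = 2.55751 × cos(130.89°) = -1.67417
y = ρ sin φ = 2.55751 × sin(130.89°) = 1.93339

-1.674 1.933 2.409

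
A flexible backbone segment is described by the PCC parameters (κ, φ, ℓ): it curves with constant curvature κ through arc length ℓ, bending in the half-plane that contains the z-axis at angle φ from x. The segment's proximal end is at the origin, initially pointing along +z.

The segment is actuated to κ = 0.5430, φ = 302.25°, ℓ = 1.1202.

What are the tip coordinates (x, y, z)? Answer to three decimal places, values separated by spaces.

0.176 -0.279 1.052

θ = κ·ℓ = 0.5430 × 1.1202 = 0.60827 rad
ρ = (1 − cos θ)/κ = (1 − 0.82064)/0.5430 = 0.33032
z = sin θ / κ = 0.57145/0.5430 = 1.05239
x = ρ cos φ = 0.33032 × cos(302.25°) = 0.17626
y = ρ sin φ = 0.33032 × sin(302.25°) = -0.27936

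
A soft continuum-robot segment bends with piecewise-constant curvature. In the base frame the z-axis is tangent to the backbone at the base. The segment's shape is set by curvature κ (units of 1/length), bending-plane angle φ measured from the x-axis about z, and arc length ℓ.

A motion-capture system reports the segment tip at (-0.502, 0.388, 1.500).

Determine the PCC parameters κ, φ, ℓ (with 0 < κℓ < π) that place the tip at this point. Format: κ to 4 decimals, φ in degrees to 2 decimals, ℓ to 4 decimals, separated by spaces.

0.4784 142.30 1.6730

ρ = √(x²+y²) = √(-0.502² + 0.388²) = 0.63447
φ = atan2(y, x) mod 360° = atan2(0.388, -0.502) = 142.2993°
|p|² = ρ² + z² = 0.63447² + 1.500² = 2.65255
κ = 2ρ / |p|² = 2×0.63447 / 2.65255 = 0.47838
θ = 2·atan2(ρ, z) = 2·atan2(0.63447, 1.500) = 0.80031 rad
ℓ = θ/κ = 0.80031/0.47838 = 1.67296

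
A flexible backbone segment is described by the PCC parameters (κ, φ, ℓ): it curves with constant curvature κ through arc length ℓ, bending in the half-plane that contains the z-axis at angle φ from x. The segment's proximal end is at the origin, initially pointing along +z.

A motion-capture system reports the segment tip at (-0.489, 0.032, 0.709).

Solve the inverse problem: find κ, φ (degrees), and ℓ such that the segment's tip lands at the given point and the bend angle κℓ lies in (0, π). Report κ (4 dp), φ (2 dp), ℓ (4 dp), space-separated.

ρ = √(x²+y²) = √(-0.489² + 0.032²) = 0.49005
φ = atan2(y, x) mod 360° = atan2(0.032, -0.489) = 176.2559°
|p|² = ρ² + z² = 0.49005² + 0.709² = 0.74283
κ = 2ρ / |p|² = 2×0.49005 / 0.74283 = 1.31941
θ = 2·atan2(ρ, z) = 2·atan2(0.49005, 0.709) = 1.20956 rad
ℓ = θ/κ = 1.20956/1.31941 = 0.91675

1.3194 176.26 0.9167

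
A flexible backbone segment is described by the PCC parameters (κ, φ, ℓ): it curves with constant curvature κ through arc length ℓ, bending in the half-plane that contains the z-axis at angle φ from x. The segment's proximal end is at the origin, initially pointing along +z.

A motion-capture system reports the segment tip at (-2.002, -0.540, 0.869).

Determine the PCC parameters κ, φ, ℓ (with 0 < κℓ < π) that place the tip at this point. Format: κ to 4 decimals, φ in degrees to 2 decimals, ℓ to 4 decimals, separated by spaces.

ρ = √(x²+y²) = √(-2.002² + -0.540²) = 2.07355
φ = atan2(y, x) mod 360° = atan2(-0.540, -2.002) = 195.0952°
|p|² = ρ² + z² = 2.07355² + 0.869² = 5.05476
κ = 2ρ / |p|² = 2×2.07355 / 5.05476 = 0.82043
θ = 2·atan2(ρ, z) = 2·atan2(2.07355, 0.869) = 2.34789 rad
ℓ = θ/κ = 2.34789/0.82043 = 2.86176

0.8204 195.10 2.8618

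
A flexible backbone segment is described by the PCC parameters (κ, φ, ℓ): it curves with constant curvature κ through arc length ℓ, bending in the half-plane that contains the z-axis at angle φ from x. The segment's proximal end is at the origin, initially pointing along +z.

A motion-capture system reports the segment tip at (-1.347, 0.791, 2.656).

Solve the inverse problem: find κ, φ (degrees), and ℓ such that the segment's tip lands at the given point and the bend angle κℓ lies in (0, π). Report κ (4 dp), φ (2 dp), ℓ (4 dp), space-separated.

ρ = √(x²+y²) = √(-1.347² + 0.791²) = 1.56208
φ = atan2(y, x) mod 360° = atan2(0.791, -1.347) = 149.5772°
|p|² = ρ² + z² = 1.56208² + 2.656² = 9.49443
κ = 2ρ / |p|² = 2×1.56208 / 9.49443 = 0.32905
θ = 2·atan2(ρ, z) = 2·atan2(1.56208, 2.656) = 1.06329 rad
ℓ = θ/κ = 1.06329/0.32905 = 3.23139

0.3291 149.58 3.2314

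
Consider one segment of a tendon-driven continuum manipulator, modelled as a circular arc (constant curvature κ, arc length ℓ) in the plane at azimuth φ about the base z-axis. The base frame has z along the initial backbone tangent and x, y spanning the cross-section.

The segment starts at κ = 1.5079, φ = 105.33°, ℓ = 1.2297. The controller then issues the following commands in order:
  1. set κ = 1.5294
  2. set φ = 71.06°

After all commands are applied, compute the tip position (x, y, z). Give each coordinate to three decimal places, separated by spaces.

0.277 0.807 0.623

initial: κ=1.5079, φ=105.33°, ℓ=1.2297
cmd 1: set κ=1.5294 → (κ,φ,ℓ)=(1.5294,105.33°,1.2297) → tip=(-0.2256,0.8229,0.6227)
cmd 2: set φ=71.06° → (κ,φ,ℓ)=(1.5294,71.06°,1.2297) → tip=(0.2769,0.8071,0.6227)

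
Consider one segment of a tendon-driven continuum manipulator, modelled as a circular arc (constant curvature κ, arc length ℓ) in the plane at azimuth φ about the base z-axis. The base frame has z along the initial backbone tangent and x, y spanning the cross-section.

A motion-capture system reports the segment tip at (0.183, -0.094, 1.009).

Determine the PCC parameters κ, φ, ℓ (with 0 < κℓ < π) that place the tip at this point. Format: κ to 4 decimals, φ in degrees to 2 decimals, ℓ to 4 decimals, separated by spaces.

ρ = √(x²+y²) = √(0.183² + -0.094²) = 0.20573
φ = atan2(y, x) mod 360° = atan2(-0.094, 0.183) = 332.8122°
|p|² = ρ² + z² = 0.20573² + 1.009² = 1.06041
κ = 2ρ / |p|² = 2×0.20573 / 1.06041 = 0.38802
θ = 2·atan2(ρ, z) = 2·atan2(0.20573, 1.009) = 0.40228 rad
ℓ = θ/κ = 0.40228/0.38802 = 1.03674

0.3880 332.81 1.0367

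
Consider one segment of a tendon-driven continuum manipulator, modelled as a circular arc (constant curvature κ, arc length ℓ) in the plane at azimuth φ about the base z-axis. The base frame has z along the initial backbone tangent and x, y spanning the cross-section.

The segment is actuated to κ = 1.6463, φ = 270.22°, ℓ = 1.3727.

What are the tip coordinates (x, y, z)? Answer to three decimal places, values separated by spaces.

0.004 -0.994 0.469

θ = κ·ℓ = 1.6463 × 1.3727 = 2.25988 rad
ρ = (1 − cos θ)/κ = (1 − -0.63583)/1.6463 = 0.99364
z = sin θ / κ = 0.77183/1.6463 = 0.46883
x = ρ cos φ = 0.99364 × cos(270.22°) = 0.00382
y = ρ sin φ = 0.99364 × sin(270.22°) = -0.99363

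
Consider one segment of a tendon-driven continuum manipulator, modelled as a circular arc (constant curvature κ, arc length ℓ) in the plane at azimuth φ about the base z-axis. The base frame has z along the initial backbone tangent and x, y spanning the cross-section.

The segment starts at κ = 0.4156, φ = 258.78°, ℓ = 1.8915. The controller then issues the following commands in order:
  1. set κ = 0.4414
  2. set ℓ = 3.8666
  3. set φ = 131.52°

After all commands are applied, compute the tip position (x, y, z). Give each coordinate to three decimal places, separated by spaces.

-1.705 1.926 2.245

initial: κ=0.4156, φ=258.78°, ℓ=1.8915
cmd 1: set κ=0.4414 → (κ,φ,ℓ)=(0.4414,258.78°,1.8915) → tip=(-0.1449,-0.7306,1.6793)
cmd 2: set ℓ=3.8666 → (κ,φ,ℓ)=(0.4414,258.78°,3.8666) → tip=(-0.5005,-2.5233,2.2446)
cmd 3: set φ=131.52° → (κ,φ,ℓ)=(0.4414,131.52°,3.8666) → tip=(-1.7053,1.9261,2.2446)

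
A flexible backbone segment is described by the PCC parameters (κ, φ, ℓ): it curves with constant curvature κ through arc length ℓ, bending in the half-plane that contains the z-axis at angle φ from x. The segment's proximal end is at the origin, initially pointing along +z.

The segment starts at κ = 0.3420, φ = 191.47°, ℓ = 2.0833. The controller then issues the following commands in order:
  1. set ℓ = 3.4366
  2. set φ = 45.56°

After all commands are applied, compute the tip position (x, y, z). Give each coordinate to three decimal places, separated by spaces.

initial: κ=0.3420, φ=191.47°, ℓ=2.0833
cmd 1: set ℓ=3.4366 → (κ,φ,ℓ)=(0.3420,191.47°,3.4366) → tip=(-1.7616,-0.3574,2.6983)
cmd 2: set φ=45.56° → (κ,φ,ℓ)=(0.3420,45.56°,3.4366) → tip=(1.2586,1.2834,2.6983)

1.259 1.283 2.698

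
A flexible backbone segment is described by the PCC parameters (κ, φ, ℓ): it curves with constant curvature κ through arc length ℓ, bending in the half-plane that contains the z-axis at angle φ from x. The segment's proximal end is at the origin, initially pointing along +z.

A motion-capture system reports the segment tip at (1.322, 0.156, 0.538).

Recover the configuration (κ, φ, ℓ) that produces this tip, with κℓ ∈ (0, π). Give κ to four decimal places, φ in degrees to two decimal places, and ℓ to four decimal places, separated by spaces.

1.2915 6.73 1.8378

ρ = √(x²+y²) = √(1.322² + 0.156²) = 1.33117
φ = atan2(y, x) mod 360° = atan2(0.156, 1.322) = 6.7300°
|p|² = ρ² + z² = 1.33117² + 0.538² = 2.06146
κ = 2ρ / |p|² = 2×1.33117 / 2.06146 = 1.29148
θ = 2·atan2(ρ, z) = 2·atan2(1.33117, 0.538) = 2.37343 rad
ℓ = θ/κ = 2.37343/1.29148 = 1.83775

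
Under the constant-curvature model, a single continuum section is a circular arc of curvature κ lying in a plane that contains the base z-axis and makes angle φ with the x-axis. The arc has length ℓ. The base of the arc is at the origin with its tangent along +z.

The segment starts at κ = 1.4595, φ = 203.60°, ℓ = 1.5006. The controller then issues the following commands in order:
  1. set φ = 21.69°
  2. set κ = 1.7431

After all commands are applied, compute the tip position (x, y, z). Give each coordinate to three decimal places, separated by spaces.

0.994 0.395 0.288

initial: κ=1.4595, φ=203.60°, ℓ=1.5006
cmd 1: set φ=21.69° → (κ,φ,ℓ)=(1.4595,21.69°,1.5006) → tip=(1.0062,0.4002,0.5579)
cmd 2: set κ=1.7431 → (κ,φ,ℓ)=(1.7431,21.69°,1.5006) → tip=(0.9941,0.3954,0.2880)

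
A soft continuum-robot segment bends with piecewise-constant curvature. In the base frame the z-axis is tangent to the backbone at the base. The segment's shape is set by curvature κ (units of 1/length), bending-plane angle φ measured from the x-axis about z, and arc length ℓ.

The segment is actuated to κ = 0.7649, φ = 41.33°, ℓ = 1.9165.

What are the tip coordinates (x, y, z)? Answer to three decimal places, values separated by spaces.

θ = κ·ℓ = 0.7649 × 1.9165 = 1.46593 rad
ρ = (1 − cos θ)/κ = (1 − 0.10467)/0.7649 = 1.17051
z = sin θ / κ = 0.99451/0.7649 = 1.30018
x = ρ cos φ = 1.17051 × cos(41.33°) = 0.87896
y = ρ sin φ = 1.17051 × sin(41.33°) = 0.77300

0.879 0.773 1.300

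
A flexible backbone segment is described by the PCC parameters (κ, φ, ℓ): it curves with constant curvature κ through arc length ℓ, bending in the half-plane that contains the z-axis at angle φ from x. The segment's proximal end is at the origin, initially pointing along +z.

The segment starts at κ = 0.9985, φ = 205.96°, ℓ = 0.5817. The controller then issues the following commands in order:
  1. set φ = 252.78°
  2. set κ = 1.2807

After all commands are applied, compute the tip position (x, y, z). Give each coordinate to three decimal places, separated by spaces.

initial: κ=0.9985, φ=205.96°, ℓ=0.5817
cmd 1: set φ=252.78° → (κ,φ,ℓ)=(0.9985,252.78°,0.5817) → tip=(-0.0486,-0.1569,0.5495)
cmd 2: set κ=1.2807 → (κ,φ,ℓ)=(1.2807,252.78°,0.5817) → tip=(-0.0612,-0.1976,0.5294)

-0.061 -0.198 0.529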